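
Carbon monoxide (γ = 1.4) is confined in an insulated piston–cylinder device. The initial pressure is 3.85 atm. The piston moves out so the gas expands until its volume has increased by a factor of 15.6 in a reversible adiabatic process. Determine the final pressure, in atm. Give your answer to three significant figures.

P₂ ≈ 0.0822 atm

Adiabatic: P₁V₁^γ = P₂V₂^γ ⇒ P₂ = P₁ (V₁/V₂)^γ.
P₂ = 3.85 × (1/15.6)^(1.4) = 0.08224 atm.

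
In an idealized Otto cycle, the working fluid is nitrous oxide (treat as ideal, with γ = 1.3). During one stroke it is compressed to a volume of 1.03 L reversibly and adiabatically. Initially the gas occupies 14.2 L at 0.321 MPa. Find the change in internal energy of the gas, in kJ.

ΔU ≈ 18.2 kJ

P₂ = P₁(V₁/V₂)^γ = 0.321×(14.2/1.03)^(1.3) = 9.723 MPa.
For a reversible adiabat, W_by_gas = (P₁V₁ − P₂V₂)/(γ−1).
W_by = (321000×0.0142 − 9.723×10^6×0.00103) / (0.3) = -18190 J.
Q = 0 ⇒ ΔU = −W_by = 18190 J.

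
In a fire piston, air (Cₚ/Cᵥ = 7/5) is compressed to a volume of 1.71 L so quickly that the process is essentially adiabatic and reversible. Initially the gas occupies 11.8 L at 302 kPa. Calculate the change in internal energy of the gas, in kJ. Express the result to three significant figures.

P₂ = P₁(V₁/V₂)^γ = 302×(11.8/1.71)^(7/5) = 4513 kPa.
For a reversible adiabat, W_by_gas = (P₁V₁ − P₂V₂)/(γ−1).
W_by = (302000×0.0118 − 4.513×10^6×0.00171) / (2/5) = -10380 J.
Q = 0 ⇒ ΔU = −W_by = 10380 J.

ΔU ≈ 10.4 kJ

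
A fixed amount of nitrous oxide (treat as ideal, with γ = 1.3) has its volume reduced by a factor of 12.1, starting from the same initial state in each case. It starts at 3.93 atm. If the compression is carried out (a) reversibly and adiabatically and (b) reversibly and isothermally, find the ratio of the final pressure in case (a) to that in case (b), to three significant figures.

Isothermal: P_b = P₁(V₁/V₂) = 3.93×12.1.
Adiabatic: P_a = P₁(V₁/V₂)^γ = 3.93×12.1^(1.3).
P_a/P_b = (V₁/V₂)^(γ−1) = 12.1^(0.3) = 2.113.

P_adiabatic / P_isothermal ≈ 2.11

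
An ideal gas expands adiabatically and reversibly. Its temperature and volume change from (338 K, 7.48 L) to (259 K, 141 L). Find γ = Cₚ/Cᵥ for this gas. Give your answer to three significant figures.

γ ≈ 1.09

TV^(γ−1) = const ⇒ γ − 1 = ln(T₂/T₁) / ln(V₁/V₂).
γ = 1 + ln(259/338) / ln(7.48/141) = 1.091.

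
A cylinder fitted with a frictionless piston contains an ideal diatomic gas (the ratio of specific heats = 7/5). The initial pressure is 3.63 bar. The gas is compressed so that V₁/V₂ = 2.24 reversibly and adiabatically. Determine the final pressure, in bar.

Adiabatic: P₁V₁^γ = P₂V₂^γ ⇒ P₂ = P₁ (V₁/V₂)^γ.
P₂ = 3.63 × 2.24^(7/5) = 11.23 bar.

P₂ ≈ 11.2 bar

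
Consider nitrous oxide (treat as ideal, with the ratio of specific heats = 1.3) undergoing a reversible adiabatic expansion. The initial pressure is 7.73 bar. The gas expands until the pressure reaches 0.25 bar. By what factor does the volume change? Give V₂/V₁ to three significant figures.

V₂/V₁ ≈ 14.0

From PV^γ = const, V₂/V₁ = (P₁/P₂)^(1/γ).
V₂/V₁ = (7.73/0.25)^(0.769) = 14.01.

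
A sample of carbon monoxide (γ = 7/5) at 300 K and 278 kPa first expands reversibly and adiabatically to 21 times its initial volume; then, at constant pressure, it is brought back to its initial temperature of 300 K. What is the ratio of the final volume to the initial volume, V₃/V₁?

V₃/V₁ ≈ 71.0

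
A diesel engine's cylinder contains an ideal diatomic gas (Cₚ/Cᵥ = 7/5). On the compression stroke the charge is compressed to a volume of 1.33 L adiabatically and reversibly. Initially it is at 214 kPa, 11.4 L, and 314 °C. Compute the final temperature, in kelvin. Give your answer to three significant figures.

T₂ ≈ 1390 K

Adiabatic: T₁V₁^(γ−1) = T₂V₂^(γ−1) ⇒ T₂ = T₁ (V₁/V₂)^(γ−1).
T₁ = 314 °C = 587.1 K.
T₂ = 587.1 × (11.4/1.33)^(2/5) = 1387 K.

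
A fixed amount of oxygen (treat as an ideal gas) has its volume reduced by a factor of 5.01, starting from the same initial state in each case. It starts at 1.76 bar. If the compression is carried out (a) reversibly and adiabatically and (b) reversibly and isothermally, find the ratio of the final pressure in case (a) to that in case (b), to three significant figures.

P_adiabatic / P_isothermal ≈ 1.91

For a diatomic ideal gas γ = 7/5.
Isothermal: P_b = P₁(V₁/V₂) = 1.76×5.01.
Adiabatic: P_a = P₁(V₁/V₂)^γ = 1.76×5.01^(7/5).
P_a/P_b = (V₁/V₂)^(γ−1) = 5.01^(2/5) = 1.905.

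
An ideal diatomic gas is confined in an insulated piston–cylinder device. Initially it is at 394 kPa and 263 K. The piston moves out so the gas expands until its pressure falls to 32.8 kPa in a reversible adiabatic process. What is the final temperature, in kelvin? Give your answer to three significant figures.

T₂ ≈ 129 K

Adiabatic: T₂/T₁ = (P₂/P₁)^((γ−1)/γ).
For a diatomic ideal gas γ = 7/5, so (γ−1)/γ = 2/7.
T₂ = 263 × (32.8/394)^(2/7) = 129.3 K.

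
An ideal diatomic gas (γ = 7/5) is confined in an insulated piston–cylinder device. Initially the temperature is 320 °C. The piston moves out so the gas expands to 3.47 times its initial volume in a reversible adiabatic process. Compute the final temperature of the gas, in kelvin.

Adiabatic: T₁V₁^(γ−1) = T₂V₂^(γ−1) ⇒ T₂ = T₁ (V₁/V₂)^(γ−1).
T₁ = 320 °C = 593.1 K.
T₂ = 593.1 × (1/3.47)^(2/5) = 360.6 K.

T₂ ≈ 361 K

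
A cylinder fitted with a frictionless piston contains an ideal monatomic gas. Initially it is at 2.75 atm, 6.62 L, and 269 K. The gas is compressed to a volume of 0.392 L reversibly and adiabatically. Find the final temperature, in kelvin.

T₂ ≈ 1770 K

Adiabatic: T₁V₁^(γ−1) = T₂V₂^(γ−1) ⇒ T₂ = T₁ (V₁/V₂)^(γ−1).
γ = 5/3 for a monatomic ideal gas.
T₂ = 269 × (6.62/0.392)^(2/3) = 1771 K.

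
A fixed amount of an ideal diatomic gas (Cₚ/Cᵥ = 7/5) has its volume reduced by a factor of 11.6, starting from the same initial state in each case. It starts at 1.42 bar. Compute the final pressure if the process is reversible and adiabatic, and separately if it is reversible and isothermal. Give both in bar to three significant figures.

adiabatic: 43.9 bar; isothermal: 16.5 bar

Isothermal: P₂ = P₁(V₁/V₂) = 1.42×11.6 = 16.47 bar.
Adiabatic: P₂ = P₁(V₁/V₂)^γ = 1.42×11.6^(7/5) = 43.91 bar.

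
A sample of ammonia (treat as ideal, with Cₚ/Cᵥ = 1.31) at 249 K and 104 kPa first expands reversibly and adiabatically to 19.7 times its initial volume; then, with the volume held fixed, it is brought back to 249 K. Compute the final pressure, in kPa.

P₃ ≈ 5.28 kPa

Adiabatic step (PV^γ = const): P₂ = 104×(1/19.7)^(1.31) = 2.095 kPa; T₂ = 249×(1/19.7)^(0.31) = 98.84 K.
Isochoric: P₃ = P₂(T₃/T₂) = 2.095 × (249/98.84) = 5.279 kPa.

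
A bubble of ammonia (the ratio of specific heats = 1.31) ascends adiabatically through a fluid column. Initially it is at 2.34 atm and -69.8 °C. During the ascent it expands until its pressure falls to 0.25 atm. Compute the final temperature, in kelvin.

T₂ ≈ 120 K

Adiabatic: T₂/T₁ = (P₂/P₁)^((γ−1)/γ).
T₁ = -69.8 °C = 203.3 K.
T₂ = 203.3 × (0.25/2.34)^(0.237) = 119.8 K.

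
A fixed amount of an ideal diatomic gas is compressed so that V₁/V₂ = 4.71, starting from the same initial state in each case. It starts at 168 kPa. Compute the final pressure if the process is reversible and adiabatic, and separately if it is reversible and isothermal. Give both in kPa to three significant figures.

adiabatic: 1470 kPa; isothermal: 791 kPa

For a diatomic ideal gas γ = 7/5.
Isothermal: P₂ = P₁(V₁/V₂) = 168×4.71 = 791.3 kPa.
Adiabatic: P₂ = P₁(V₁/V₂)^γ = 168×4.71^(7/5) = 1471 kPa.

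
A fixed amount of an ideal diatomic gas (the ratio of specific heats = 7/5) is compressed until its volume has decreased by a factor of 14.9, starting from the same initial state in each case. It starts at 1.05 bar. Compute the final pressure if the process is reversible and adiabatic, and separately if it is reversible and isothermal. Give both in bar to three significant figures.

Isothermal: P₂ = P₁(V₁/V₂) = 1.05×14.9 = 15.65 bar.
Adiabatic: P₂ = P₁(V₁/V₂)^γ = 1.05×14.9^(7/5) = 46.09 bar.

adiabatic: 46.1 bar; isothermal: 15.6 bar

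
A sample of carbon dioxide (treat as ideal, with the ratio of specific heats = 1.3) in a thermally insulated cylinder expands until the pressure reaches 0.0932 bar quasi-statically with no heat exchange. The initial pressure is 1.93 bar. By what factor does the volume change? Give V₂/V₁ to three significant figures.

V₂/V₁ ≈ 10.3

From PV^γ = const, V₂/V₁ = (P₁/P₂)^(1/γ).
V₂/V₁ = (1.93/0.0932)^(0.769) = 10.29.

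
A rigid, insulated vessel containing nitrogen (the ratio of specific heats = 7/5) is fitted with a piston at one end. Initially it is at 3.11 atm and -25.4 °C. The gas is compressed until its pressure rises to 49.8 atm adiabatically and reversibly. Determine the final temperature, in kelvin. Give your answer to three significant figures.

T₂ ≈ 547 K

Adiabatic: T₂/T₁ = (P₂/P₁)^((γ−1)/γ).
T₁ = -25.4 °C = 247.7 K.
T₂ = 247.7 × (49.8/3.11)^(2/7) = 547.2 K.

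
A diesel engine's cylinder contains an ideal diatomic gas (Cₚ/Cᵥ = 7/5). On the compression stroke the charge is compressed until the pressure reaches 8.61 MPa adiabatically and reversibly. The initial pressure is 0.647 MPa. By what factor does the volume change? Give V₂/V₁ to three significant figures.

From PV^γ = const, V₂/V₁ = (P₁/P₂)^(1/γ).
V₂/V₁ = (0.647/8.61)^(5/7) = 0.1574.

V₂/V₁ ≈ 0.157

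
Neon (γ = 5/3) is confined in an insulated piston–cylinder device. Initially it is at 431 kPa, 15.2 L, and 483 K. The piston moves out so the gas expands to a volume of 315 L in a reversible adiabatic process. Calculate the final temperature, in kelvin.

T₂ ≈ 64.0 K

For a reversible adiabat TV^(γ−1) is constant, so T₂ = T₁ (V₁/V₂)^(γ−1).
T₂ = 483 × (15.2/315)^(2/3) = 64.02 K.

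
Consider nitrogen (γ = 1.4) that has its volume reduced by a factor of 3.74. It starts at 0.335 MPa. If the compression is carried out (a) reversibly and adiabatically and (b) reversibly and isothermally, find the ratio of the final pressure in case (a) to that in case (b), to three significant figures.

P_adiabatic / P_isothermal ≈ 1.69

Isothermal: P_b = P₁(V₁/V₂) = 0.335×3.74.
Adiabatic: P_a = P₁(V₁/V₂)^γ = 0.335×3.74^(1.4).
P_a/P_b = (V₁/V₂)^(γ−1) = 3.74^(0.4) = 1.695.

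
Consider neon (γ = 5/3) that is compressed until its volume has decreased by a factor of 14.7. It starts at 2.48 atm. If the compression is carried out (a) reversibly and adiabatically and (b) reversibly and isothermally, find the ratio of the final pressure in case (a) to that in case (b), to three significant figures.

P_adiabatic / P_isothermal ≈ 6.00

Isothermal: P_b = P₁(V₁/V₂) = 2.48×14.7.
Adiabatic: P_a = P₁(V₁/V₂)^γ = 2.48×14.7^(5/3).
P_a/P_b = (V₁/V₂)^(γ−1) = 14.7^(2/3) = 6.001.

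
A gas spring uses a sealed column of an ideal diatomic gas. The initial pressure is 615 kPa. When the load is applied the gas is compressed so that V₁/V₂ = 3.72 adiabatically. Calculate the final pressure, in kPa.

Since PV^γ is constant along a reversible adiabat, P₂ = P₁ (V₁/V₂)^γ.
For a diatomic ideal gas γ = 7/5.
P₂ = 615 × 3.72^(7/5) = 3869 kPa.

P₂ ≈ 3870 kPa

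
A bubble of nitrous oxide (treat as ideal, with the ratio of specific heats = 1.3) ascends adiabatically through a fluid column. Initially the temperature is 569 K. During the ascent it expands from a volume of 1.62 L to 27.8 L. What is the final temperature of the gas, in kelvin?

Adiabatic: T₁V₁^(γ−1) = T₂V₂^(γ−1) ⇒ T₂ = T₁ (V₁/V₂)^(γ−1).
T₂ = 569 × (1.62/27.8)^(0.3) = 242.5 K.

T₂ ≈ 243 K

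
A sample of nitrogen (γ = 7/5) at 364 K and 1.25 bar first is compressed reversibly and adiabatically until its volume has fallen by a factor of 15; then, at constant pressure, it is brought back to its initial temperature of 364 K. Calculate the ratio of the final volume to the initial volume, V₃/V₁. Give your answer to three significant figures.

V₃/V₁ ≈ 0.0226

Adiabatic step: V₂/V₁ = 0.06667; T₂ = T₁·15^(2/5) = 1075 K.
Isobaric step: V₃/V₂ = T₃/T₂ = 364/1075.
V₃/V₁ = (V₂/V₁)(V₃/V₂) = 0.06667 × (364/1075) = 0.02257.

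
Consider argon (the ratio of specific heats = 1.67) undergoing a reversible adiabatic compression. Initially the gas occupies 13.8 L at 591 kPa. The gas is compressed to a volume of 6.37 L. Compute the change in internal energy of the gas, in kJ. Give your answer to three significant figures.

P₂ = P₁(V₁/V₂)^γ = 591×(13.8/6.37)^(1.67) = 2149 kPa.
For a reversible adiabat, W_by_gas = (P₁V₁ − P₂V₂)/(γ−1).
W_by = (591000×0.0138 − 2.149×10^6×0.00637) / (0.67) = -8260 J.
Q = 0 ⇒ ΔU = −W_by = 8260 J.

ΔU ≈ 8.26 kJ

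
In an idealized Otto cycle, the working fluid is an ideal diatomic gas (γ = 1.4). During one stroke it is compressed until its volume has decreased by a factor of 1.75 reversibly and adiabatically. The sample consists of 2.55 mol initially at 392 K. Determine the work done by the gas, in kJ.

For a reversible adiabat TV^(γ−1) is constant, so T₂ = T₁ (V₁/V₂)^(γ−1).
T₂ = 392 × 1.75^(0.4) = 490.3 K.
Q = 0, so ΔU = W_on_gas = nCᵥΔT with Cᵥ = R/(γ−1) = 20.79 J/(mol·K).
ΔU = 2.55 × 20.79 × (490.3 − 392) = 5212 J.
Work done by the gas = −ΔU = -5212 J.

W ≈ -5.21 kJ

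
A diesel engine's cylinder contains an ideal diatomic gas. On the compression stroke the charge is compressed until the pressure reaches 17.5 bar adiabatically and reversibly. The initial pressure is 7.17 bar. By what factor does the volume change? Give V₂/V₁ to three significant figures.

From PV^γ = const, V₂/V₁ = (P₁/P₂)^(1/γ).
For a diatomic ideal gas γ = 7/5.
V₂/V₁ = (7.17/17.5)^(5/7) = 0.5287.

V₂/V₁ ≈ 0.529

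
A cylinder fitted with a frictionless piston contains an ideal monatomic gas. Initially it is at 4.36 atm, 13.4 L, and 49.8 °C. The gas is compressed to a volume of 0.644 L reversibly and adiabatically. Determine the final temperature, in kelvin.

For a reversible adiabat TV^(γ−1) is constant, so T₂ = T₁ (V₁/V₂)^(γ−1).
γ = 5/3 for a monatomic ideal gas.
T₁ = 49.8 °C = 322.9 K.
T₂ = 322.9 × (13.4/0.644)^(2/3) = 2443 K.

T₂ ≈ 2440 K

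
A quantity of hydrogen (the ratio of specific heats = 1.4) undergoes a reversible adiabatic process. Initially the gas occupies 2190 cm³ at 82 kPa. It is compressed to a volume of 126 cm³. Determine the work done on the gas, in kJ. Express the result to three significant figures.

W ≈ 0.958 kJ

P₂ = P₁(V₁/V₂)^γ = 82×(2190/126)^(1.4) = 4466 kPa.
For a reversible adiabat, W_by_gas = (P₁V₁ − P₂V₂)/(γ−1).
W_by = (82000×0.00219 − 4.466×10^6×0.000126) / (0.4) = -957.8 J.
W_on_gas = −W_by = 957.8 J.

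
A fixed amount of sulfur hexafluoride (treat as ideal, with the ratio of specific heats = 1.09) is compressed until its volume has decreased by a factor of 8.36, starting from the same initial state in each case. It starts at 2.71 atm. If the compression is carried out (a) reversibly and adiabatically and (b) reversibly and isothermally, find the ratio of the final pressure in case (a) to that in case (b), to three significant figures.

P_adiabatic / P_isothermal ≈ 1.21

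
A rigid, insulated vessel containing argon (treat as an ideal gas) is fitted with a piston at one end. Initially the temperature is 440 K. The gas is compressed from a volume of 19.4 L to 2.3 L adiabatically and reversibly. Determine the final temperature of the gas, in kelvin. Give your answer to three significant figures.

Adiabatic: T₁V₁^(γ−1) = T₂V₂^(γ−1) ⇒ T₂ = T₁ (V₁/V₂)^(γ−1).
For a monatomic ideal gas γ = 5/3, so γ−1 = 2/3.
T₂ = 440 × (19.4/2.3)^(2/3) = 1823 K.

T₂ ≈ 1820 K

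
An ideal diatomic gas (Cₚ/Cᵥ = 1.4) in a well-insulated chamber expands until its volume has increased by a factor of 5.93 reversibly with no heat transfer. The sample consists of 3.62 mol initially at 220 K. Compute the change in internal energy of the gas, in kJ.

ΔU ≈ -8.43 kJ

Adiabatic: T₁V₁^(γ−1) = T₂V₂^(γ−1) ⇒ T₂ = T₁ (V₁/V₂)^(γ−1).
T₂ = 220 × (1/5.93)^(0.4) = 107.9 K.
Q = 0, so ΔU = W_on_gas = nCᵥΔT with Cᵥ = R/(γ−1) = 20.79 J/(mol·K).
ΔU = 3.62 × 20.79 × (107.9 − 220) = -8431 J.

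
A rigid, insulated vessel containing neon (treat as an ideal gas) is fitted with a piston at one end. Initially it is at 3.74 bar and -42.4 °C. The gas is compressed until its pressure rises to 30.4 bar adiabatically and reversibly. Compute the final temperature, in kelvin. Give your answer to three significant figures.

Along an adiabat T P^((1−γ)/γ) is constant, so T₂ = T₁ (P₂/P₁)^((γ−1)/γ).
For a monatomic ideal gas γ = 5/3, so (γ−1)/γ = 2/5.
T₁ = -42.4 °C = 230.7 K.
T₂ = 230.7 × (30.4/3.74)^(2/5) = 533.5 K.

T₂ ≈ 534 K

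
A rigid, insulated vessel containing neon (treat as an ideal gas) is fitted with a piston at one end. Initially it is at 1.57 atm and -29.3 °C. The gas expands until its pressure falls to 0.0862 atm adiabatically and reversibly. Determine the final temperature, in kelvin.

T₂ ≈ 76.4 K

Adiabatic: T₂/T₁ = (P₂/P₁)^((γ−1)/γ).
For a monatomic ideal gas γ = 5/3, so (γ−1)/γ = 2/5.
T₁ = -29.3 °C = 243.8 K.
T₂ = 243.8 × (0.0862/1.57)^(2/5) = 76.38 K.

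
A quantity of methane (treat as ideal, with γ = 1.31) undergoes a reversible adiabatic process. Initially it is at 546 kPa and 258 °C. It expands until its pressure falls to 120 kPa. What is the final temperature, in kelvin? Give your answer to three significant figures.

Along an adiabat T P^((1−γ)/γ) is constant, so T₂ = T₁ (P₂/P₁)^((γ−1)/γ).
T₁ = 258 °C = 531.1 K.
T₂ = 531.1 × (120/546)^(0.237) = 371.1 K.

T₂ ≈ 371 K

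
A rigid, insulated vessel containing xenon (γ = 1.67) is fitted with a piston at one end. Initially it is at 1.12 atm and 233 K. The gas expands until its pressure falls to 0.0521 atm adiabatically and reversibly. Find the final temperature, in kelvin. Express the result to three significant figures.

T₂ ≈ 68.0 K

Adiabatic: T₂/T₁ = (P₂/P₁)^((γ−1)/γ).
T₂ = 233 × (0.0521/1.12)^(0.401) = 68.05 K.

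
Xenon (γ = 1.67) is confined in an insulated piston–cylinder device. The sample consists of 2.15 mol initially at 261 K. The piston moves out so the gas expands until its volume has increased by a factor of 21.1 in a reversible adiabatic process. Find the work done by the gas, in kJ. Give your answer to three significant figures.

For a reversible adiabat TV^(γ−1) is constant, so T₂ = T₁ (V₁/V₂)^(γ−1).
T₂ = 261 × (1/21.1)^(0.67) = 33.84 K.
Q = 0, so ΔU = W_on_gas = nCᵥΔT with Cᵥ = R/(γ−1) = 12.41 J/(mol·K).
ΔU = 2.15 × 12.41 × (33.84 − 261) = -6061 J.
Work done by the gas = −ΔU = 6061 J.

W ≈ 6.06 kJ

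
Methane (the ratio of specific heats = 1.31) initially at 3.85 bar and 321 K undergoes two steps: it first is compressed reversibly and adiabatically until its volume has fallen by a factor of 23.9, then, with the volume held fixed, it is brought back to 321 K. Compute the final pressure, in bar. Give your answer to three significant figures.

Adiabatic step (PV^γ = const): P₂ = 3.85×23.9^(1.31) = 246.1 bar; T₂ = 321×23.9^(0.31) = 858.6 K.
Isochoric: P₃ = P₂(T₃/T₂) = 246.1 × (321/858.6) = 92.02 bar.

P₃ ≈ 92.0 bar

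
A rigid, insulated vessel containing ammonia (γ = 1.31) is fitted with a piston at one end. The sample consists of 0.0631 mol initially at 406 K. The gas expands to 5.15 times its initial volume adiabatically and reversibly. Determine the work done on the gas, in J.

W ≈ -274 J

Adiabatic: T₁V₁^(γ−1) = T₂V₂^(γ−1) ⇒ T₂ = T₁ (V₁/V₂)^(γ−1).
T₂ = 406 × (1/5.15)^(0.31) = 244.3 K.
Q = 0, so ΔU = W_on_gas = nCᵥΔT with Cᵥ = R/(γ−1) = 26.82 J/(mol·K).
ΔU = 0.0631 × 26.82 × (244.3 − 406) = -273.7 J.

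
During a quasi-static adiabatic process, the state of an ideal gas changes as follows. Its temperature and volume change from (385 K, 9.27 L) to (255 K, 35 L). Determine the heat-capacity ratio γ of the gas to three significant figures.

γ ≈ 1.31

TV^(γ−1) = const ⇒ γ − 1 = ln(T₂/T₁) / ln(V₁/V₂).
γ = 1 + ln(255/385) / ln(9.27/35) = 1.31.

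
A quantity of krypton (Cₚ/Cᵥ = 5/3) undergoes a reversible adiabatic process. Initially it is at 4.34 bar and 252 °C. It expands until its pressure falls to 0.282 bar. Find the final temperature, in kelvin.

Along an adiabat T P^((1−γ)/γ) is constant, so T₂ = T₁ (P₂/P₁)^((γ−1)/γ).
T₁ = 252 °C = 525.1 K.
T₂ = 525.1 × (0.282/4.34)^(2/5) = 175.9 K.

T₂ ≈ 176 K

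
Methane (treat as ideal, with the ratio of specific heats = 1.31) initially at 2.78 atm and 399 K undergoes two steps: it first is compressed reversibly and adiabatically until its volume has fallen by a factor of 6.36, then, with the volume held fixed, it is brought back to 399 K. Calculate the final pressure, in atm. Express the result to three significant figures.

P₃ ≈ 17.7 atm

Adiabatic step (PV^γ = const): P₂ = 2.78×6.36^(1.31) = 31.37 atm; T₂ = 399×6.36^(0.31) = 708 K.
Isochoric: P₃ = P₂(T₃/T₂) = 31.37 × (399/708) = 17.68 atm.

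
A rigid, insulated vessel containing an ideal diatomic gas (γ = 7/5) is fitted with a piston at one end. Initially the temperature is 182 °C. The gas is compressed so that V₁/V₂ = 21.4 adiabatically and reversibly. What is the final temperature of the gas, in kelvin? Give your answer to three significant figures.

T₂ ≈ 1550 K

Adiabatic: T₁V₁^(γ−1) = T₂V₂^(γ−1) ⇒ T₂ = T₁ (V₁/V₂)^(γ−1).
T₁ = 182 °C = 455.1 K.
T₂ = 455.1 × 21.4^(2/5) = 1550 K.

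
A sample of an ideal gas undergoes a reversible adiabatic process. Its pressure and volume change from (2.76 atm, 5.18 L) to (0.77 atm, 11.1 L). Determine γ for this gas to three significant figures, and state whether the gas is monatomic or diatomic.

γ ≈ 1.68; monatomic

PV^γ = const ⇒ γ = ln(P₂/P₁) / ln(V₁/V₂).
γ = ln(0.77/2.76) / ln(5.18/11.1) = 1.675.
γ ≈ 1.68 is close to 5/3, so the gas is monatomic.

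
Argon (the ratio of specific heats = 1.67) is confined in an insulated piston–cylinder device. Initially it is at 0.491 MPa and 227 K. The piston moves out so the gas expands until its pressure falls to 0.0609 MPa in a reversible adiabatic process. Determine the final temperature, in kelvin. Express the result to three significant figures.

Adiabatic: T₂/T₁ = (P₂/P₁)^((γ−1)/γ).
T₂ = 227 × (0.0609/0.491)^(0.401) = 98.25 K.

T₂ ≈ 98.3 K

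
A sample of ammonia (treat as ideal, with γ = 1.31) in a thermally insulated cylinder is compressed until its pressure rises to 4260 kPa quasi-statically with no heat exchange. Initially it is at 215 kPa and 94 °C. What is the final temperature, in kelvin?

Along an adiabat T P^((1−γ)/γ) is constant, so T₂ = T₁ (P₂/P₁)^((γ−1)/γ).
T₁ = 94 °C = 367.1 K.
T₂ = 367.1 × (4260/215)^(0.237) = 744.3 K.

T₂ ≈ 744 K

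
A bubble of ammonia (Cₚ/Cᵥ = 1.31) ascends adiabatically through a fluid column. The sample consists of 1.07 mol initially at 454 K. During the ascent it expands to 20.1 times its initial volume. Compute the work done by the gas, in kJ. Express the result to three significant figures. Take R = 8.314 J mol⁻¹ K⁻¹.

Adiabatic: T₁V₁^(γ−1) = T₂V₂^(γ−1) ⇒ T₂ = T₁ (V₁/V₂)^(γ−1).
T₂ = 454 × (1/20.1)^(0.31) = 179.1 K.
Q = 0, so ΔU = W_on_gas = nCᵥΔT with Cᵥ = R/(γ−1) = 26.82 J/(mol·K).
ΔU = 1.07 × 26.82 × (179.1 − 454) = -7889 J.
Work done by the gas = −ΔU = 7889 J.

W ≈ 7.89 kJ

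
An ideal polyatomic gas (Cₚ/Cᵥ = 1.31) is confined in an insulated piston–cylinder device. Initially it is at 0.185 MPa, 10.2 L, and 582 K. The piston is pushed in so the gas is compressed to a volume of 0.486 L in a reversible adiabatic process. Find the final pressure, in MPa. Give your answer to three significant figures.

P₂ ≈ 9.98 MPa

Adiabatic: P₁V₁^γ = P₂V₂^γ ⇒ P₂ = P₁ (V₁/V₂)^γ.
P₂ = 0.185 × (10.2/0.486)^(1.31) = 9.976 MPa.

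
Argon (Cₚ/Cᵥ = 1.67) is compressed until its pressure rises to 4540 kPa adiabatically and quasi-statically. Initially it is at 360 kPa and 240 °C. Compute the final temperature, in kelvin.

Along an adiabat T P^((1−γ)/γ) is constant, so T₂ = T₁ (P₂/P₁)^((γ−1)/γ).
T₁ = 240 °C = 513.1 K.
T₂ = 513.1 × (4540/360)^(0.401) = 1419 K.

T₂ ≈ 1420 K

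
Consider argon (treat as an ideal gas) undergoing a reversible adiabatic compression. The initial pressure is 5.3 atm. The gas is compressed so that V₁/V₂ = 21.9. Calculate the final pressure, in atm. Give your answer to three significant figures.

P₂ ≈ 909 atm

Adiabatic: P₁V₁^γ = P₂V₂^γ ⇒ P₂ = P₁ (V₁/V₂)^γ.
For a monatomic ideal gas γ = 5/3.
P₂ = 5.3 × 21.9^(5/3) = 908.6 atm.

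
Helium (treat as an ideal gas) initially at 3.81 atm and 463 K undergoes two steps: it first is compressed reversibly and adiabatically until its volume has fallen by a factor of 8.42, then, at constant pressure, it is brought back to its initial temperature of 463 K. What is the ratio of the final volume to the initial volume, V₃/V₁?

V₃/V₁ ≈ 0.0287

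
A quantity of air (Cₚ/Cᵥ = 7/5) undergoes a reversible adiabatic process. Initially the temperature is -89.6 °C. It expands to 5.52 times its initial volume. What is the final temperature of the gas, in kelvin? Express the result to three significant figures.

For a reversible adiabat TV^(γ−1) is constant, so T₂ = T₁ (V₁/V₂)^(γ−1).
T₁ = -89.6 °C = 183.5 K.
T₂ = 183.5 × (1/5.52)^(2/5) = 92.68 K.

T₂ ≈ 92.7 K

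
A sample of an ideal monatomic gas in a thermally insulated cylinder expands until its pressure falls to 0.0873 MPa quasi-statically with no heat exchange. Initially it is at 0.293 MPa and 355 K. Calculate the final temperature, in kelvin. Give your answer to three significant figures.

Along an adiabat T P^((1−γ)/γ) is constant, so T₂ = T₁ (P₂/P₁)^((γ−1)/γ).
For a monatomic ideal gas γ = 5/3, so (γ−1)/γ = 2/5.
T₂ = 355 × (0.0873/0.293)^(2/5) = 218.7 K.

T₂ ≈ 219 K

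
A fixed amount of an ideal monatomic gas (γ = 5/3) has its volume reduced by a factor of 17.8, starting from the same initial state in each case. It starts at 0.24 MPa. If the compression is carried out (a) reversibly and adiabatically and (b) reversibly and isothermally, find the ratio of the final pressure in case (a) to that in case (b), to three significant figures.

Isothermal: P_b = P₁(V₁/V₂) = 0.24×17.8.
Adiabatic: P_a = P₁(V₁/V₂)^γ = 0.24×17.8^(5/3).
P_a/P_b = (V₁/V₂)^(γ−1) = 17.8^(2/3) = 6.817.

P_adiabatic / P_isothermal ≈ 6.82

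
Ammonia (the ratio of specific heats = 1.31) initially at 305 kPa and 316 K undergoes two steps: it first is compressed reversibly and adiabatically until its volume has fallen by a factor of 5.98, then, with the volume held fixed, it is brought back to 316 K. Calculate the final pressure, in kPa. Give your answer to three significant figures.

Adiabatic step (PV^γ = const): P₂ = 305×5.98^(1.31) = 3175 kPa; T₂ = 316×5.98^(0.31) = 550.1 K.
Isochoric: P₃ = P₂(T₃/T₂) = 3175 × (316/550.1) = 1824 kPa.

P₃ ≈ 1820 kPa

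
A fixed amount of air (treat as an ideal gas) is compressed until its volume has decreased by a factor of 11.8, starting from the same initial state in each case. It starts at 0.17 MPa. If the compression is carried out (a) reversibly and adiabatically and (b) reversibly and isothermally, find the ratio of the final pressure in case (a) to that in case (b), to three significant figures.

P_adiabatic / P_isothermal ≈ 2.68

For a diatomic ideal gas γ = 7/5.
Isothermal: P_b = P₁(V₁/V₂) = 0.17×11.8.
Adiabatic: P_a = P₁(V₁/V₂)^γ = 0.17×11.8^(7/5).
P_a/P_b = (V₁/V₂)^(γ−1) = 11.8^(2/5) = 2.684.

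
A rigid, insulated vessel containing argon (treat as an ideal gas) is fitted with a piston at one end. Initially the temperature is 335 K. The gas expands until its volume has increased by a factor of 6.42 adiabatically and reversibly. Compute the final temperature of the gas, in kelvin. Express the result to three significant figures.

T₂ ≈ 97.0 K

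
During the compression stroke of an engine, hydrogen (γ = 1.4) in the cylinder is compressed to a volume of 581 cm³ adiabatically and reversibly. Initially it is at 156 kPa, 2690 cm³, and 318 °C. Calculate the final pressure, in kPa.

P₂ ≈ 1330 kPa

Adiabatic: P₁V₁^γ = P₂V₂^γ ⇒ P₂ = P₁ (V₁/V₂)^γ.
P₂ = 156 × (2690/581)^(1.4) = 1333 kPa.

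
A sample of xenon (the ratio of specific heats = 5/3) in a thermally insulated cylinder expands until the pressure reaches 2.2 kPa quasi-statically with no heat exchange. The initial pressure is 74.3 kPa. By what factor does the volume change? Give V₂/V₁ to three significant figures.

V₂/V₁ ≈ 8.26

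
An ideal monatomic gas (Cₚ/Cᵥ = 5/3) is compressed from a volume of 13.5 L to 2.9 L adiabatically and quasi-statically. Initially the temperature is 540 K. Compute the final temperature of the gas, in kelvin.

For a reversible adiabat TV^(γ−1) is constant, so T₂ = T₁ (V₁/V₂)^(γ−1).
T₂ = 540 × (13.5/2.9)^(2/3) = 1506 K.

T₂ ≈ 1510 K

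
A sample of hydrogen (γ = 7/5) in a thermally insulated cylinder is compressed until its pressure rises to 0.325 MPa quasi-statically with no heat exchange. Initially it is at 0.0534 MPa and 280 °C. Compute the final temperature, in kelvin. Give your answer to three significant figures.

Adiabatic: T₂/T₁ = (P₂/P₁)^((γ−1)/γ).
T₁ = 280 °C = 553.1 K.
T₂ = 553.1 × (0.325/0.0534)^(2/7) = 926.7 K.

T₂ ≈ 927 K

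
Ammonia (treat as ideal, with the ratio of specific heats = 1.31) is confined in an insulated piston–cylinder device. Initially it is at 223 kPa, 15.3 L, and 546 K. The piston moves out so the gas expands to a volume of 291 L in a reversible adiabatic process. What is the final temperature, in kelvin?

T₂ ≈ 219 K

Adiabatic: T₁V₁^(γ−1) = T₂V₂^(γ−1) ⇒ T₂ = T₁ (V₁/V₂)^(γ−1).
T₂ = 546 × (15.3/291)^(0.31) = 219.1 K.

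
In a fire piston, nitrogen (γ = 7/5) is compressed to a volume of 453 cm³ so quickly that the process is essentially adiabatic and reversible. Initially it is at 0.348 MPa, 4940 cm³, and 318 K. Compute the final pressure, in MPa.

P₂ ≈ 9.87 MPa

Since PV^γ is constant along a reversible adiabat, P₂ = P₁ (V₁/V₂)^γ.
P₂ = 0.348 × (4940/453)^(7/5) = 9.869 MPa.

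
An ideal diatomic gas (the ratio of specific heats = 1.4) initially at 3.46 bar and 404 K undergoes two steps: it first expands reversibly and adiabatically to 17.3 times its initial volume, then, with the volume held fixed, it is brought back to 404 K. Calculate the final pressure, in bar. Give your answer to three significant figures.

P₃ ≈ 0.200 bar

Adiabatic step (PV^γ = const): P₂ = 3.46×(1/17.3)^(1.4) = 0.06395 bar; T₂ = 404×(1/17.3)^(0.4) = 129.2 K.
Isochoric: P₃ = P₂(T₃/T₂) = 0.06395 × (404/129.2) = 0.2 bar.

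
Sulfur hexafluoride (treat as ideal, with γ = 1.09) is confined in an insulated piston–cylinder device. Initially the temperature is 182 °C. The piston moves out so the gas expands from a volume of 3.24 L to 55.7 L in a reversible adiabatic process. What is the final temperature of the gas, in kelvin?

T₂ ≈ 352 K

For a reversible adiabat TV^(γ−1) is constant, so T₂ = T₁ (V₁/V₂)^(γ−1).
T₁ = 182 °C = 455.1 K.
T₂ = 455.1 × (3.24/55.7)^(0.09) = 352.4 K.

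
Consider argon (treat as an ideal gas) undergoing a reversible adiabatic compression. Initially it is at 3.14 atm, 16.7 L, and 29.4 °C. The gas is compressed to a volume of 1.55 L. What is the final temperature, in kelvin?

T₂ ≈ 1480 K

Adiabatic: T₁V₁^(γ−1) = T₂V₂^(γ−1) ⇒ T₂ = T₁ (V₁/V₂)^(γ−1).
γ = 5/3 for a monatomic ideal gas.
T₁ = 29.4 °C = 302.5 K.
T₂ = 302.5 × (16.7/1.55)^(2/3) = 1476 K.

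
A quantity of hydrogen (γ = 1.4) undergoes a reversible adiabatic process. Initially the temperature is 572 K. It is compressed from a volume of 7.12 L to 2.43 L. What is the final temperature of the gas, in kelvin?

T₂ ≈ 879 K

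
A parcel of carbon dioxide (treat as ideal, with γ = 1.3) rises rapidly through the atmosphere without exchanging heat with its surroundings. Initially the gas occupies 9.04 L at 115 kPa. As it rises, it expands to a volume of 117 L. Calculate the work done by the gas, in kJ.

P₂ = P₁(V₁/V₂)^γ = 115×(9.04/117)^(1.3) = 4.122 kPa.
For a reversible adiabat, W_by_gas = (P₁V₁ − P₂V₂)/(γ−1).
W_by = (115000×0.00904 − 4122×0.117) / (0.3) = 1858 J.

W ≈ 1.86 kJ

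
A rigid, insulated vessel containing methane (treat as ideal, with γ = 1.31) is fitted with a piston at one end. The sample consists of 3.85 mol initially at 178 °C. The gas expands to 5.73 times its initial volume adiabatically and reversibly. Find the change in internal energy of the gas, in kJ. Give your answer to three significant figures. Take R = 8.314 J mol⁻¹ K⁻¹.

ΔU ≈ -19.5 kJ

For a reversible adiabat TV^(γ−1) is constant, so T₂ = T₁ (V₁/V₂)^(γ−1).
T₁ = 178 °C = 451.1 K.
T₂ = 451.1 × (1/5.73)^(0.31) = 262.6 K.
Q = 0, so ΔU = W_on_gas = nCᵥΔT with Cᵥ = R/(γ−1) = 26.82 J/(mol·K).
ΔU = 3.85 × 26.82 × (262.6 − 451.1) = -19470 J.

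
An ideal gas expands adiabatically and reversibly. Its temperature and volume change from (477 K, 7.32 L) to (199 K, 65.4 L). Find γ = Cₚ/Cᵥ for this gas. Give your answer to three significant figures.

γ ≈ 1.40

TV^(γ−1) = const ⇒ γ − 1 = ln(T₂/T₁) / ln(V₁/V₂).
γ = 1 + ln(199/477) / ln(7.32/65.4) = 1.399.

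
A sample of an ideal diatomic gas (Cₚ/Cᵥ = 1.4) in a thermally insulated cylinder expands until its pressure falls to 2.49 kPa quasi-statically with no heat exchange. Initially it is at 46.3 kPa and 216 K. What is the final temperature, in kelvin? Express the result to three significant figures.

T₂ ≈ 93.7 K

Along an adiabat T P^((1−γ)/γ) is constant, so T₂ = T₁ (P₂/P₁)^((γ−1)/γ).
T₂ = 216 × (2.49/46.3)^(0.286) = 93.71 K.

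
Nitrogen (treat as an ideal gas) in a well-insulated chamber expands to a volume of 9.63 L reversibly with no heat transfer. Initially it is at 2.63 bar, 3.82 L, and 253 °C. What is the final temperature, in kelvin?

T₂ ≈ 363 K

For a reversible adiabat TV^(γ−1) is constant, so T₂ = T₁ (V₁/V₂)^(γ−1).
γ = 7/5 for a diatomic ideal gas.
T₁ = 253 °C = 526.1 K.
T₂ = 526.1 × (3.82/9.63)^(2/5) = 363.5 K.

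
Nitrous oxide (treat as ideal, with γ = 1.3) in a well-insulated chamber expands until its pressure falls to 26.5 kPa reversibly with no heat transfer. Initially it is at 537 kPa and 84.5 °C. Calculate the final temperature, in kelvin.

T₂ ≈ 179 K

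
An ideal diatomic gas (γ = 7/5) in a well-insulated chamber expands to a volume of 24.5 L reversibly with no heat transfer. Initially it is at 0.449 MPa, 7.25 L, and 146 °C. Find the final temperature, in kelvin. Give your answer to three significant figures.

For a reversible adiabat TV^(γ−1) is constant, so T₂ = T₁ (V₁/V₂)^(γ−1).
T₁ = 146 °C = 419.1 K.
T₂ = 419.1 × (7.25/24.5)^(2/5) = 257.5 K.

T₂ ≈ 258 K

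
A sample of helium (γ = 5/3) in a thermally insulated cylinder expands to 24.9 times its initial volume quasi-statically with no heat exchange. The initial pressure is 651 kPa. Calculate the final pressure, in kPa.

P₂ ≈ 3.07 kPa

Adiabatic: P₁V₁^γ = P₂V₂^γ ⇒ P₂ = P₁ (V₁/V₂)^γ.
P₂ = 651 × (1/24.9)^(5/3) = 3.066 kPa.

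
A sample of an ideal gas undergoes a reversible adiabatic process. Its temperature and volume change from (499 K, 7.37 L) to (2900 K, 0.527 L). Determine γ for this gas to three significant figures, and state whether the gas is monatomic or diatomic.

TV^(γ−1) = const ⇒ γ − 1 = ln(T₂/T₁) / ln(V₁/V₂).
γ = 1 + ln(2900/499) / ln(7.37/0.527) = 1.667.
γ ≈ 1.67 is close to 5/3, so the gas is monatomic.

γ ≈ 1.67; monatomic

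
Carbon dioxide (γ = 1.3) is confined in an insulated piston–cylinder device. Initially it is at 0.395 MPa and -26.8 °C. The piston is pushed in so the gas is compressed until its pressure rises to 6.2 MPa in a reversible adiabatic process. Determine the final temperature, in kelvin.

Adiabatic: T₂/T₁ = (P₂/P₁)^((γ−1)/γ).
T₁ = -26.8 °C = 246.3 K.
T₂ = 246.3 × (6.2/0.395)^(0.231) = 465.1 K.

T₂ ≈ 465 K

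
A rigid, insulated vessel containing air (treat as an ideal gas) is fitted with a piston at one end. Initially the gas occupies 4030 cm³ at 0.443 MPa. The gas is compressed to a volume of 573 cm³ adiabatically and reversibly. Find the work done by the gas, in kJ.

W ≈ -5.28 kJ

γ = 7/5 for a diatomic ideal gas.
P₂ = P₁(V₁/V₂)^γ = 0.443×(4030/573)^(7/5) = 6.799 MPa.
For a reversible adiabat, W_by_gas = (P₁V₁ − P₂V₂)/(γ−1).
W_by = (443000×0.00403 − 6.799×10^6×0.000573) / (2/5) = -5276 J.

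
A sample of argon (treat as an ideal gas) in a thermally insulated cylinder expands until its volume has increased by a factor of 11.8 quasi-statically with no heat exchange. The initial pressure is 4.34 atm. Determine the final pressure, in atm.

P₂ ≈ 0.0710 atm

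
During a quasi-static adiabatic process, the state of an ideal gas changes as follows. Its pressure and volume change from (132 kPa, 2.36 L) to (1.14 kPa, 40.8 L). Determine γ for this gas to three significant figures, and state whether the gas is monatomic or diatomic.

PV^γ = const ⇒ γ = ln(P₂/P₁) / ln(V₁/V₂).
γ = ln(1.14/132) / ln(2.36/40.8) = 1.667.
γ ≈ 1.67 is close to 5/3, so the gas is monatomic.

γ ≈ 1.67; monatomic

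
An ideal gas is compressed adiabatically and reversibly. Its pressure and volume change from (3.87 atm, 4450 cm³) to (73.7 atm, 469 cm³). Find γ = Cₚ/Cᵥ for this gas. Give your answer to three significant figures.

PV^γ = const ⇒ γ = ln(P₂/P₁) / ln(V₁/V₂).
γ = ln(73.7/3.87) / ln(4450/469) = 1.31.

γ ≈ 1.31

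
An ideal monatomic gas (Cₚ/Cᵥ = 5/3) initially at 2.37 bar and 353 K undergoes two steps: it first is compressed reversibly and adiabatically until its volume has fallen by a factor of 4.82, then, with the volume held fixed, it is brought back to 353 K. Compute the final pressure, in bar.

Adiabatic step (PV^γ = const): P₂ = 2.37×4.82^(5/3) = 32.6 bar; T₂ = 353×4.82^(2/3) = 1007 K.
Isochoric: P₃ = P₂(T₃/T₂) = 32.6 × (353/1007) = 11.42 bar.

P₃ ≈ 11.4 bar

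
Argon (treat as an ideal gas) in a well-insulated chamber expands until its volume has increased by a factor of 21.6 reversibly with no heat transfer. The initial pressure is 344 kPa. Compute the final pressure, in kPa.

Since PV^γ is constant along a reversible adiabat, P₂ = P₁ (V₁/V₂)^γ.
For a monatomic ideal gas γ = 5/3.
P₂ = 344 × (1/21.6)^(5/3) = 2.053 kPa.

P₂ ≈ 2.05 kPa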